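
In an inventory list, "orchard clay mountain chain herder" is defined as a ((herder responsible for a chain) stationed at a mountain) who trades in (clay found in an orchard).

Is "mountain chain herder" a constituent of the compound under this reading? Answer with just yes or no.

yes

The paraphrase groups the words so that "mountain chain herder" is one unit: it corresponds to a single parenthesized sub-phrase.
The full structure is [[orchard clay] [mountain [chain herder]]], in which [mountain chain herder] is a constituent.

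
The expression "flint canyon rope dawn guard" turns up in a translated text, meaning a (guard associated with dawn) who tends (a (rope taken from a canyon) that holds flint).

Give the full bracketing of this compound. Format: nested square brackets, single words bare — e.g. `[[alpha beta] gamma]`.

Whole compound: head "guard" (specifically "dawn guard"), modifier "flint canyon rope".
Inside "flint canyon rope": head "rope" (specifically "canyon rope"), modifier "flint".
Inside "canyon rope": head "rope", modifier "canyon".
Inside "dawn guard": head "guard", modifier "dawn".
Assembled: [[flint [canyon rope]] [dawn guard]].

[[flint [canyon rope]] [dawn guard]]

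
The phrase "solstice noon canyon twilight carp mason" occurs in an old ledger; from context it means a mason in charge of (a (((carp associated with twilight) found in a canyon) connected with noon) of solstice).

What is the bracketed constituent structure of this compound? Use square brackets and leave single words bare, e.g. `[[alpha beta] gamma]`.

[[solstice [noon [canyon [twilight carp]]]] mason]

At the top level: head "mason"; modifier "solstice noon canyon twilight carp".
"solstice noon canyon twilight carp" → head "carp" (specifically "noon canyon twilight carp"), modifier "solstice".
"noon canyon twilight carp" → head "carp" (specifically "canyon twilight carp"), modifier "noon".
"canyon twilight carp" → head "carp" (specifically "twilight carp"), modifier "canyon".
"twilight carp" → head "carp", modifier "twilight".
So the structure is [[solstice [noon [canyon [twilight carp]]]] mason].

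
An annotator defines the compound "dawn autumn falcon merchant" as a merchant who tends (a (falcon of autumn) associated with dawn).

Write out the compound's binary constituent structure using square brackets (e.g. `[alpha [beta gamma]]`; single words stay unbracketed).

[[dawn [autumn falcon]] merchant]

At the top level: head "merchant"; modifier "dawn autumn falcon".
Within "dawn autumn falcon", the head is "falcon" (specifically "autumn falcon") and the modifier is "dawn".
Within "autumn falcon", the head is "falcon" and the modifier is "autumn".
Assembled: [[dawn [autumn falcon]] merchant].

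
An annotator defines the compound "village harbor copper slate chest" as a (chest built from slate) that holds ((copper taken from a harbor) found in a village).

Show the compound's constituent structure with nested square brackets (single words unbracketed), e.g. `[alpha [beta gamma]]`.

[[village [harbor copper]] [slate chest]]

At the top level: head "chest" (specifically "slate chest"); modifier "village harbor copper".
"village harbor copper" → head "copper" (specifically "harbor copper"), modifier "village".
"harbor copper" → head "copper", modifier "harbor".
"slate chest" → head "chest", modifier "slate".
Assembled: [[village [harbor copper]] [slate chest]].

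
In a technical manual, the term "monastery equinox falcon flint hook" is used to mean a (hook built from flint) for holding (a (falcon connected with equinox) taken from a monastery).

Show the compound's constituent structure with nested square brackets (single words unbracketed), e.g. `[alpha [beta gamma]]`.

At the top level: head "hook" (specifically "flint hook"); modifier "monastery equinox falcon".
Inside "monastery equinox falcon": head "falcon" (specifically "equinox falcon"), modifier "monastery".
Inside "equinox falcon": head "falcon", modifier "equinox".
Inside "flint hook": head "hook", modifier "flint".
Assembled: [[monastery [equinox falcon]] [flint hook]].

[[monastery [equinox falcon]] [flint hook]]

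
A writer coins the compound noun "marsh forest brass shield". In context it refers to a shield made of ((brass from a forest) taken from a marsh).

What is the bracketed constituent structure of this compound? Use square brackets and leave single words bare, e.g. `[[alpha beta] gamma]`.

At the top level: head "shield"; modifier "marsh forest brass".
Inside "marsh forest brass": head "brass" (specifically "forest brass"), modifier "marsh".
Inside "forest brass": head "brass", modifier "forest".
Putting it together: [[marsh [forest brass]] shield].

[[marsh [forest brass]] shield]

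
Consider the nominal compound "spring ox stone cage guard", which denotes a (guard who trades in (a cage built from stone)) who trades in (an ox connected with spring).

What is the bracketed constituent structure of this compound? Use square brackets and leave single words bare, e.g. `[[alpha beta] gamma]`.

[[spring ox] [[stone cage] guard]]

At the top level: head "guard" (specifically "stone cage guard"); modifier "spring ox".
Inside "spring ox": head "ox", modifier "spring".
Inside "stone cage guard": head "guard", modifier "stone cage".
Inside "stone cage": head "cage", modifier "stone".
Assembled: [[spring ox] [[stone cage] guard]].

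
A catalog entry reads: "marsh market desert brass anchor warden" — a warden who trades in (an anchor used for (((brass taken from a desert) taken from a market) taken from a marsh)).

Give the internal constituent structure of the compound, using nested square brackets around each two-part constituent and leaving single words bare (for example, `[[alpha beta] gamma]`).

Whole compound: head "warden", modifier "marsh market desert brass anchor".
Within "marsh market desert brass anchor", the head is "anchor" and the modifier is "marsh market desert brass".
Within "marsh market desert brass", the head is "brass" (specifically "market desert brass") and the modifier is "marsh".
Within "market desert brass", the head is "brass" (specifically "desert brass") and the modifier is "market".
Within "desert brass", the head is "brass" and the modifier is "desert".
Putting it together: [[[marsh [market [desert brass]]] anchor] warden].

[[[marsh [market [desert brass]]] anchor] warden]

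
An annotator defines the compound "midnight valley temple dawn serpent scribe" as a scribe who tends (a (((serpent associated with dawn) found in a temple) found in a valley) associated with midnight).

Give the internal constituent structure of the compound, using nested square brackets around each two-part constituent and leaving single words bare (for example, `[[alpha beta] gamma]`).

[[midnight [valley [temple [dawn serpent]]]] scribe]

At the top level: head "scribe"; modifier "midnight valley temple dawn serpent".
Inside "midnight valley temple dawn serpent": head "serpent" (specifically "valley temple dawn serpent"), modifier "midnight".
Inside "valley temple dawn serpent": head "serpent" (specifically "temple dawn serpent"), modifier "valley".
Inside "temple dawn serpent": head "serpent" (specifically "dawn serpent"), modifier "temple".
Inside "dawn serpent": head "serpent", modifier "dawn".
Assembled: [[midnight [valley [temple [dawn serpent]]]] scribe].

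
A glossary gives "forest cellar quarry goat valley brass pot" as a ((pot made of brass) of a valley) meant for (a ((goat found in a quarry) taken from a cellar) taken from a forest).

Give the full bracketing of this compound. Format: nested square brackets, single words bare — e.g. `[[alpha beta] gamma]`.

[[forest [cellar [quarry goat]]] [valley [brass pot]]]

Overall it is a kind of pot (specifically "valley brass pot"); the modifier is "forest cellar quarry goat".
Within "forest cellar quarry goat", the head is "goat" (specifically "cellar quarry goat") and the modifier is "forest".
Within "cellar quarry goat", the head is "goat" (specifically "quarry goat") and the modifier is "cellar".
Within "quarry goat", the head is "goat" and the modifier is "quarry".
Within "valley brass pot", the head is "pot" (specifically "brass pot") and the modifier is "valley".
Within "brass pot", the head is "pot" and the modifier is "brass".
Assembled: [[forest [cellar [quarry goat]]] [valley [brass pot]]].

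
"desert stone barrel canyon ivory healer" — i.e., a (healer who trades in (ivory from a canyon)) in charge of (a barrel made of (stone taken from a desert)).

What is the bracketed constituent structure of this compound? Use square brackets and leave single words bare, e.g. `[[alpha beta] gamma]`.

Overall it is a kind of healer (specifically "canyon ivory healer"); the modifier is "desert stone barrel".
"desert stone barrel" → head "barrel", modifier "desert stone".
"desert stone" → head "stone", modifier "desert".
"canyon ivory healer" → head "healer", modifier "canyon ivory".
"canyon ivory" → head "ivory", modifier "canyon".
Assembled: [[[desert stone] barrel] [[canyon ivory] healer]].

[[[desert stone] barrel] [[canyon ivory] healer]]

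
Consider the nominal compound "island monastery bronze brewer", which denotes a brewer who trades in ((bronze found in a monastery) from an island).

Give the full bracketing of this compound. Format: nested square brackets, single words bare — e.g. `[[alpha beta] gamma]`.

[[island [monastery bronze]] brewer]

The outermost head in the paraphrase is "brewer", modified by "island monastery bronze".
"island monastery bronze" → head "bronze" (specifically "monastery bronze"), modifier "island".
"monastery bronze" → head "bronze", modifier "monastery".
So the structure is [[island [monastery bronze]] brewer].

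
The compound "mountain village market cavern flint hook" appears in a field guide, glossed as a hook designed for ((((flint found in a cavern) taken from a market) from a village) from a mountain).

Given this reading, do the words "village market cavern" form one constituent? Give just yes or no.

no

The top-level split is [mountain village market cavern flint] [hook]; the full structure is [[mountain [village [market [cavern flint]]]] hook].
"village market cavern" straddles a constituent boundary, so it is not a single unit.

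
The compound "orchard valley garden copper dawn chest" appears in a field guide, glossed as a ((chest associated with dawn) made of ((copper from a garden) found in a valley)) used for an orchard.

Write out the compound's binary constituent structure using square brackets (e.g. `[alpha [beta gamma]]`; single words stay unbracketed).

Overall it is a kind of chest (specifically "valley garden copper dawn chest"); the modifier is "orchard".
"valley garden copper dawn chest" → head "chest" (specifically "dawn chest"), modifier "valley garden copper".
"valley garden copper" → head "copper" (specifically "garden copper"), modifier "valley".
"garden copper" → head "copper", modifier "garden".
"dawn chest" → head "chest", modifier "dawn".
So the structure is [orchard [[valley [garden copper]] [dawn chest]]].

[orchard [[valley [garden copper]] [dawn chest]]]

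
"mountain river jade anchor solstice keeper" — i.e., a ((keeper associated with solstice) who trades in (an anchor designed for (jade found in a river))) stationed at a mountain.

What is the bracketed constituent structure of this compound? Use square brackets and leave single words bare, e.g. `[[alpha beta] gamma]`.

[mountain [[[river jade] anchor] [solstice keeper]]]

At the top level: head "keeper" (specifically "river jade anchor solstice keeper"); modifier "mountain".
Inside "river jade anchor solstice keeper": head "keeper" (specifically "solstice keeper"), modifier "river jade anchor".
Inside "river jade anchor": head "anchor", modifier "river jade".
Inside "river jade": head "jade", modifier "river".
Inside "solstice keeper": head "keeper", modifier "solstice".
Putting it together: [mountain [[[river jade] anchor] [solstice keeper]]].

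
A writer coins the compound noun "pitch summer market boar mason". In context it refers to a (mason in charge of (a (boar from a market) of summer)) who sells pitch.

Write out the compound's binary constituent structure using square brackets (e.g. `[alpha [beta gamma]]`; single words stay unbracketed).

[pitch [[summer [market boar]] mason]]

At the top level: head "mason" (specifically "summer market boar mason"); modifier "pitch".
Within "summer market boar mason", the head is "mason" and the modifier is "summer market boar".
Within "summer market boar", the head is "boar" (specifically "market boar") and the modifier is "summer".
Within "market boar", the head is "boar" and the modifier is "market".
Assembled: [pitch [[summer [market boar]] mason]].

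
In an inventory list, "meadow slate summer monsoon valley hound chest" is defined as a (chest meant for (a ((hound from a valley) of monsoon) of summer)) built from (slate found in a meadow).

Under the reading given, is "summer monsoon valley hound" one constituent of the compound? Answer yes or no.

The paraphrase groups the words so that "summer monsoon valley hound" is one unit: it corresponds to a single parenthesized sub-phrase.
The full structure is [[meadow slate] [[summer [monsoon [valley hound]]] chest]], in which [summer monsoon valley hound] is a constituent.

yes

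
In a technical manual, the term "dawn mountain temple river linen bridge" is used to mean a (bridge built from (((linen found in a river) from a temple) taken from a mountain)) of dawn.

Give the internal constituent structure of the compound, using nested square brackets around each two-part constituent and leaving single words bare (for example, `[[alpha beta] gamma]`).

The outermost head in the paraphrase is "bridge" (specifically "mountain temple river linen bridge"), modified by "dawn".
Inside "mountain temple river linen bridge": head "bridge", modifier "mountain temple river linen".
Inside "mountain temple river linen": head "linen" (specifically "temple river linen"), modifier "mountain".
Inside "temple river linen": head "linen" (specifically "river linen"), modifier "temple".
Inside "river linen": head "linen", modifier "river".
Putting it together: [dawn [[mountain [temple [river linen]]] bridge]].

[dawn [[mountain [temple [river linen]]] bridge]]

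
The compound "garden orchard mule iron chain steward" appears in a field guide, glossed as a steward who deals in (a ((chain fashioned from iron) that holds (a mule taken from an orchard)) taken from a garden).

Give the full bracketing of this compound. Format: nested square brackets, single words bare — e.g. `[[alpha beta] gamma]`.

[[garden [[orchard mule] [iron chain]]] steward]

The outermost head in the paraphrase is "steward", modified by "garden orchard mule iron chain".
Within "garden orchard mule iron chain", the head is "chain" (specifically "orchard mule iron chain") and the modifier is "garden".
Within "orchard mule iron chain", the head is "chain" (specifically "iron chain") and the modifier is "orchard mule".
Within "orchard mule", the head is "mule" and the modifier is "orchard".
Within "iron chain", the head is "chain" and the modifier is "iron".
So the structure is [[garden [[orchard mule] [iron chain]]] steward].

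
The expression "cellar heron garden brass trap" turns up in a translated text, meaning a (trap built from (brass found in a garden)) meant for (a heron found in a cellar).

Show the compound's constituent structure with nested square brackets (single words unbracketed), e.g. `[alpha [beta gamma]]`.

The outermost head in the paraphrase is "trap" (specifically "garden brass trap"), modified by "cellar heron".
Inside "cellar heron": head "heron", modifier "cellar".
Inside "garden brass trap": head "trap", modifier "garden brass".
Inside "garden brass": head "brass", modifier "garden".
Assembled: [[cellar heron] [[garden brass] trap]].

[[cellar heron] [[garden brass] trap]]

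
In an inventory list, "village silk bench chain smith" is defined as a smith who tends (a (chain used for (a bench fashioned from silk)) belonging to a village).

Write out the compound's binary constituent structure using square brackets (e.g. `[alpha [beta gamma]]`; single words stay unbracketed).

At the top level: head "smith"; modifier "village silk bench chain".
Inside "village silk bench chain": head "chain" (specifically "silk bench chain"), modifier "village".
Inside "silk bench chain": head "chain", modifier "silk bench".
Inside "silk bench": head "bench", modifier "silk".
So the structure is [[village [[silk bench] chain]] smith].

[[village [[silk bench] chain]] smith]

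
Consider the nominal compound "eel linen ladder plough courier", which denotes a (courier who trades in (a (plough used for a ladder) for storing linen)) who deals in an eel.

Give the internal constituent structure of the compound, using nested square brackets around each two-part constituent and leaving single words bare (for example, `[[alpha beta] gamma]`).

The outermost head in the paraphrase is "courier" (specifically "linen ladder plough courier"), modified by "eel".
Within "linen ladder plough courier", the head is "courier" and the modifier is "linen ladder plough".
Within "linen ladder plough", the head is "plough" (specifically "ladder plough") and the modifier is "linen".
Within "ladder plough", the head is "plough" and the modifier is "ladder".
Assembled: [eel [[linen [ladder plough]] courier]].

[eel [[linen [ladder plough]] courier]]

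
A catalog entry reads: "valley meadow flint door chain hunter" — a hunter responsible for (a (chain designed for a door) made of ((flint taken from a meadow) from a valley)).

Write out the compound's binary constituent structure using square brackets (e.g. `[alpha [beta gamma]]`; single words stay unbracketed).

Whole compound: head "hunter", modifier "valley meadow flint door chain".
"valley meadow flint door chain" → head "chain" (specifically "door chain"), modifier "valley meadow flint".
"valley meadow flint" → head "flint" (specifically "meadow flint"), modifier "valley".
"meadow flint" → head "flint", modifier "meadow".
"door chain" → head "chain", modifier "door".
So the structure is [[[valley [meadow flint]] [door chain]] hunter].

[[[valley [meadow flint]] [door chain]] hunter]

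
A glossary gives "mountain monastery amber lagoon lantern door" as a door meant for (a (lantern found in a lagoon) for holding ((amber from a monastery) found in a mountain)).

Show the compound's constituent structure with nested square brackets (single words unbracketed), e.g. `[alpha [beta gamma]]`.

The outermost head in the paraphrase is "door", modified by "mountain monastery amber lagoon lantern".
"mountain monastery amber lagoon lantern" → head "lantern" (specifically "lagoon lantern"), modifier "mountain monastery amber".
"mountain monastery amber" → head "amber" (specifically "monastery amber"), modifier "mountain".
"monastery amber" → head "amber", modifier "monastery".
"lagoon lantern" → head "lantern", modifier "lagoon".
Putting it together: [[[mountain [monastery amber]] [lagoon lantern]] door].

[[[mountain [monastery amber]] [lagoon lantern]] door]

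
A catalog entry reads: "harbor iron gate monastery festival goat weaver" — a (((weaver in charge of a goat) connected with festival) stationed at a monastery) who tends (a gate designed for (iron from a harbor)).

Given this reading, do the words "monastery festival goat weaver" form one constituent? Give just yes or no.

The paraphrase groups the words so that "monastery festival goat weaver" is one unit: it corresponds to a single parenthesized sub-phrase.
The full structure is [[[harbor iron] gate] [monastery [festival [goat weaver]]]], in which [monastery festival goat weaver] is a constituent.

yes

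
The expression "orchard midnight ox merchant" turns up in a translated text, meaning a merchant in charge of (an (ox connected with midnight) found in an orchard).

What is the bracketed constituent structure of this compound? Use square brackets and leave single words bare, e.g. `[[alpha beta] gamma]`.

Overall it is a kind of merchant; the modifier is "orchard midnight ox".
"orchard midnight ox" → head "ox" (specifically "midnight ox"), modifier "orchard".
"midnight ox" → head "ox", modifier "midnight".
Assembled: [[orchard [midnight ox]] merchant].

[[orchard [midnight ox]] merchant]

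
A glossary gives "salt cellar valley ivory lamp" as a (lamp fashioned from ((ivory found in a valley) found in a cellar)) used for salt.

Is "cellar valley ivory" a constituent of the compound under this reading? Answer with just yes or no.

The paraphrase groups the words so that "cellar valley ivory" is one unit: it corresponds to a single parenthesized sub-phrase.
The full structure is [salt [[cellar [valley ivory]] lamp]], in which [cellar valley ivory] is a constituent.

yes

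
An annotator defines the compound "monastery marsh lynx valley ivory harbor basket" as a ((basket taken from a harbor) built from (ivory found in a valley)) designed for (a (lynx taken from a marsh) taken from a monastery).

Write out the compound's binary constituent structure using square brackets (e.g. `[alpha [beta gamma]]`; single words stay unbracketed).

[[monastery [marsh lynx]] [[valley ivory] [harbor basket]]]

Overall it is a kind of basket (specifically "valley ivory harbor basket"); the modifier is "monastery marsh lynx".
Within "monastery marsh lynx", the head is "lynx" (specifically "marsh lynx") and the modifier is "monastery".
Within "marsh lynx", the head is "lynx" and the modifier is "marsh".
Within "valley ivory harbor basket", the head is "basket" (specifically "harbor basket") and the modifier is "valley ivory".
Within "valley ivory", the head is "ivory" and the modifier is "valley".
Within "harbor basket", the head is "basket" and the modifier is "harbor".
Assembled: [[monastery [marsh lynx]] [[valley ivory] [harbor basket]]].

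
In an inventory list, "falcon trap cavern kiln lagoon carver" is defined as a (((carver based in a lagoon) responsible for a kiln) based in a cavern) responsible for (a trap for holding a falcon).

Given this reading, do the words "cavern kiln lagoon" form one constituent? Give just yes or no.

no

The top-level split is [falcon trap] [cavern kiln lagoon carver]; the full structure is [[falcon trap] [cavern [kiln [lagoon carver]]]].
"cavern kiln lagoon" straddles a constituent boundary, so it is not a single unit.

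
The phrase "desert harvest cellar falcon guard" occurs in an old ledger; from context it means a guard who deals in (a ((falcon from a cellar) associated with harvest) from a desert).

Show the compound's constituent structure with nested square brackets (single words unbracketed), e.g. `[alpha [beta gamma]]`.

The outermost head in the paraphrase is "guard", modified by "desert harvest cellar falcon".
"desert harvest cellar falcon" → head "falcon" (specifically "harvest cellar falcon"), modifier "desert".
"harvest cellar falcon" → head "falcon" (specifically "cellar falcon"), modifier "harvest".
"cellar falcon" → head "falcon", modifier "cellar".
Assembled: [[desert [harvest [cellar falcon]]] guard].

[[desert [harvest [cellar falcon]]] guard]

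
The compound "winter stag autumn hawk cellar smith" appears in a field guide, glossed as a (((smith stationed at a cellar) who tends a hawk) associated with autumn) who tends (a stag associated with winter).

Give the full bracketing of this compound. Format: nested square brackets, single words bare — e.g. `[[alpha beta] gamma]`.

At the top level: head "smith" (specifically "autumn hawk cellar smith"); modifier "winter stag".
Inside "winter stag": head "stag", modifier "winter".
Inside "autumn hawk cellar smith": head "smith" (specifically "hawk cellar smith"), modifier "autumn".
Inside "hawk cellar smith": head "smith" (specifically "cellar smith"), modifier "hawk".
Inside "cellar smith": head "smith", modifier "cellar".
Putting it together: [[winter stag] [autumn [hawk [cellar smith]]]].

[[winter stag] [autumn [hawk [cellar smith]]]]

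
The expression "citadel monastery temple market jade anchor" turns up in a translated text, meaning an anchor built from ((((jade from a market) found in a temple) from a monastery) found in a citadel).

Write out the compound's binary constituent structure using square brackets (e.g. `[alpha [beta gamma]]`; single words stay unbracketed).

Whole compound: head "anchor", modifier "citadel monastery temple market jade".
"citadel monastery temple market jade" → head "jade" (specifically "monastery temple market jade"), modifier "citadel".
"monastery temple market jade" → head "jade" (specifically "temple market jade"), modifier "monastery".
"temple market jade" → head "jade" (specifically "market jade"), modifier "temple".
"market jade" → head "jade", modifier "market".
Assembled: [[citadel [monastery [temple [market jade]]]] anchor].

[[citadel [monastery [temple [market jade]]]] anchor]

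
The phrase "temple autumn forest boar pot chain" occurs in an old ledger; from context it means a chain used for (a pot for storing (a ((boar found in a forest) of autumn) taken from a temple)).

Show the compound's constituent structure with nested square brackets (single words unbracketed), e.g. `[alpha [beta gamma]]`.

Whole compound: head "chain", modifier "temple autumn forest boar pot".
Within "temple autumn forest boar pot", the head is "pot" and the modifier is "temple autumn forest boar".
Within "temple autumn forest boar", the head is "boar" (specifically "autumn forest boar") and the modifier is "temple".
Within "autumn forest boar", the head is "boar" (specifically "forest boar") and the modifier is "autumn".
Within "forest boar", the head is "boar" and the modifier is "forest".
So the structure is [[[temple [autumn [forest boar]]] pot] chain].

[[[temple [autumn [forest boar]]] pot] chain]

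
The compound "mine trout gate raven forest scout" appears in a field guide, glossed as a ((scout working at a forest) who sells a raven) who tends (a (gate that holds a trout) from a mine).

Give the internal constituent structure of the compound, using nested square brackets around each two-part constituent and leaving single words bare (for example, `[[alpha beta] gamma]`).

Whole compound: head "scout" (specifically "raven forest scout"), modifier "mine trout gate".
"mine trout gate" → head "gate" (specifically "trout gate"), modifier "mine".
"trout gate" → head "gate", modifier "trout".
"raven forest scout" → head "scout" (specifically "forest scout"), modifier "raven".
"forest scout" → head "scout", modifier "forest".
Assembled: [[mine [trout gate]] [raven [forest scout]]].

[[mine [trout gate]] [raven [forest scout]]]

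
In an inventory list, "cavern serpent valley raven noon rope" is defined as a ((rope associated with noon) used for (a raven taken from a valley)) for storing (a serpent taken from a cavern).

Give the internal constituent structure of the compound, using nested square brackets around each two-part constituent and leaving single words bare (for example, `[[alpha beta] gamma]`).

[[cavern serpent] [[valley raven] [noon rope]]]

The outermost head in the paraphrase is "rope" (specifically "valley raven noon rope"), modified by "cavern serpent".
"cavern serpent" → head "serpent", modifier "cavern".
"valley raven noon rope" → head "rope" (specifically "noon rope"), modifier "valley raven".
"valley raven" → head "raven", modifier "valley".
"noon rope" → head "rope", modifier "noon".
Putting it together: [[cavern serpent] [[valley raven] [noon rope]]].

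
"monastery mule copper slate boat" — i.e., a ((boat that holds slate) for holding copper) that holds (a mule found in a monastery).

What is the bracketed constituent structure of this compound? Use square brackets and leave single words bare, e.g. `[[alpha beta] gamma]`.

The outermost head in the paraphrase is "boat" (specifically "copper slate boat"), modified by "monastery mule".
Within "monastery mule", the head is "mule" and the modifier is "monastery".
Within "copper slate boat", the head is "boat" (specifically "slate boat") and the modifier is "copper".
Within "slate boat", the head is "boat" and the modifier is "slate".
Putting it together: [[monastery mule] [copper [slate boat]]].

[[monastery mule] [copper [slate boat]]]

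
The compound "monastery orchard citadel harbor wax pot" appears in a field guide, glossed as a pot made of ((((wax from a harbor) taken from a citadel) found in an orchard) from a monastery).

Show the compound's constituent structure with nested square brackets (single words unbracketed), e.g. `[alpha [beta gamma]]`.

At the top level: head "pot"; modifier "monastery orchard citadel harbor wax".
"monastery orchard citadel harbor wax" → head "wax" (specifically "orchard citadel harbor wax"), modifier "monastery".
"orchard citadel harbor wax" → head "wax" (specifically "citadel harbor wax"), modifier "orchard".
"citadel harbor wax" → head "wax" (specifically "harbor wax"), modifier "citadel".
"harbor wax" → head "wax", modifier "harbor".
Assembled: [[monastery [orchard [citadel [harbor wax]]]] pot].

[[monastery [orchard [citadel [harbor wax]]]] pot]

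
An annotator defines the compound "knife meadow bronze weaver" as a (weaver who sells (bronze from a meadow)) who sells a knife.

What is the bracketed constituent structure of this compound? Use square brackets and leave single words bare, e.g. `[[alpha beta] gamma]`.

Whole compound: head "weaver" (specifically "meadow bronze weaver"), modifier "knife".
Within "meadow bronze weaver", the head is "weaver" and the modifier is "meadow bronze".
Within "meadow bronze", the head is "bronze" and the modifier is "meadow".
Assembled: [knife [[meadow bronze] weaver]].

[knife [[meadow bronze] weaver]]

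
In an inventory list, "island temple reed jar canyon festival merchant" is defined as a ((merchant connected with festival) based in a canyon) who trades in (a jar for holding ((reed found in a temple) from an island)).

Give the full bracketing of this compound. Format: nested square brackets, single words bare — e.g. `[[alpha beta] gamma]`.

[[[island [temple reed]] jar] [canyon [festival merchant]]]

Overall it is a kind of merchant (specifically "canyon festival merchant"); the modifier is "island temple reed jar".
Within "island temple reed jar", the head is "jar" and the modifier is "island temple reed".
Within "island temple reed", the head is "reed" (specifically "temple reed") and the modifier is "island".
Within "temple reed", the head is "reed" and the modifier is "temple".
Within "canyon festival merchant", the head is "merchant" (specifically "festival merchant") and the modifier is "canyon".
Within "festival merchant", the head is "merchant" and the modifier is "festival".
Putting it together: [[[island [temple reed]] jar] [canyon [festival merchant]]].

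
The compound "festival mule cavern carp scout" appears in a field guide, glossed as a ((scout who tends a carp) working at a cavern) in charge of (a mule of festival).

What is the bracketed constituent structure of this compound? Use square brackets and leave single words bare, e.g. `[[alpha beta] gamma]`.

At the top level: head "scout" (specifically "cavern carp scout"); modifier "festival mule".
"festival mule" → head "mule", modifier "festival".
"cavern carp scout" → head "scout" (specifically "carp scout"), modifier "cavern".
"carp scout" → head "scout", modifier "carp".
So the structure is [[festival mule] [cavern [carp scout]]].

[[festival mule] [cavern [carp scout]]]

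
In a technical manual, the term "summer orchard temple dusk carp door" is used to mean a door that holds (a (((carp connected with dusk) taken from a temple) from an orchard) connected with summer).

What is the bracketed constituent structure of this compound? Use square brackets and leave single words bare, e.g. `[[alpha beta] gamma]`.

[[summer [orchard [temple [dusk carp]]]] door]

Whole compound: head "door", modifier "summer orchard temple dusk carp".
Inside "summer orchard temple dusk carp": head "carp" (specifically "orchard temple dusk carp"), modifier "summer".
Inside "orchard temple dusk carp": head "carp" (specifically "temple dusk carp"), modifier "orchard".
Inside "temple dusk carp": head "carp" (specifically "dusk carp"), modifier "temple".
Inside "dusk carp": head "carp", modifier "dusk".
Assembled: [[summer [orchard [temple [dusk carp]]]] door].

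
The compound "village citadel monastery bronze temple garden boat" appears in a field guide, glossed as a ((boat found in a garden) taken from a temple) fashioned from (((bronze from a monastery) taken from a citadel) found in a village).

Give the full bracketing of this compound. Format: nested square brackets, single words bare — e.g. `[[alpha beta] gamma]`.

[[village [citadel [monastery bronze]]] [temple [garden boat]]]

The outermost head in the paraphrase is "boat" (specifically "temple garden boat"), modified by "village citadel monastery bronze".
Within "village citadel monastery bronze", the head is "bronze" (specifically "citadel monastery bronze") and the modifier is "village".
Within "citadel monastery bronze", the head is "bronze" (specifically "monastery bronze") and the modifier is "citadel".
Within "monastery bronze", the head is "bronze" and the modifier is "monastery".
Within "temple garden boat", the head is "boat" (specifically "garden boat") and the modifier is "temple".
Within "garden boat", the head is "boat" and the modifier is "garden".
Putting it together: [[village [citadel [monastery bronze]]] [temple [garden boat]]].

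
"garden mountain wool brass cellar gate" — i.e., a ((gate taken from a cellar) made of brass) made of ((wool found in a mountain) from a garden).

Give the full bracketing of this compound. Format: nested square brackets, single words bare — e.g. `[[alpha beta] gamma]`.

[[garden [mountain wool]] [brass [cellar gate]]]

Whole compound: head "gate" (specifically "brass cellar gate"), modifier "garden mountain wool".
"garden mountain wool" → head "wool" (specifically "mountain wool"), modifier "garden".
"mountain wool" → head "wool", modifier "mountain".
"brass cellar gate" → head "gate" (specifically "cellar gate"), modifier "brass".
"cellar gate" → head "gate", modifier "cellar".
Putting it together: [[garden [mountain wool]] [brass [cellar gate]]].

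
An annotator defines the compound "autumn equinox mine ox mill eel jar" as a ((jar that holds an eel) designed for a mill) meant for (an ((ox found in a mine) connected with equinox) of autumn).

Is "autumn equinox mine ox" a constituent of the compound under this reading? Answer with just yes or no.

The paraphrase groups the words so that "autumn equinox mine ox" is one unit: it corresponds to a single parenthesized sub-phrase.
The full structure is [[autumn [equinox [mine ox]]] [mill [eel jar]]], in which [autumn equinox mine ox] is a constituent.

yes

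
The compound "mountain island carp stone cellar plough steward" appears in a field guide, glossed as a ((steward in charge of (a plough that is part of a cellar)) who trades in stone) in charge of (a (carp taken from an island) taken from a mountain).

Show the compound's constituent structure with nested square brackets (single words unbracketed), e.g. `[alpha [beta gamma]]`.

At the top level: head "steward" (specifically "stone cellar plough steward"); modifier "mountain island carp".
Inside "mountain island carp": head "carp" (specifically "island carp"), modifier "mountain".
Inside "island carp": head "carp", modifier "island".
Inside "stone cellar plough steward": head "steward" (specifically "cellar plough steward"), modifier "stone".
Inside "cellar plough steward": head "steward", modifier "cellar plough".
Inside "cellar plough": head "plough", modifier "cellar".
Assembled: [[mountain [island carp]] [stone [[cellar plough] steward]]].

[[mountain [island carp]] [stone [[cellar plough] steward]]]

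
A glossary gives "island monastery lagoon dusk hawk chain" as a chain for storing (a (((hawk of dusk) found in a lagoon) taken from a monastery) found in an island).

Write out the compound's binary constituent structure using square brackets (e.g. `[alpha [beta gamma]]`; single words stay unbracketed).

The outermost head in the paraphrase is "chain", modified by "island monastery lagoon dusk hawk".
"island monastery lagoon dusk hawk" → head "hawk" (specifically "monastery lagoon dusk hawk"), modifier "island".
"monastery lagoon dusk hawk" → head "hawk" (specifically "lagoon dusk hawk"), modifier "monastery".
"lagoon dusk hawk" → head "hawk" (specifically "dusk hawk"), modifier "lagoon".
"dusk hawk" → head "hawk", modifier "dusk".
Assembled: [[island [monastery [lagoon [dusk hawk]]]] chain].

[[island [monastery [lagoon [dusk hawk]]]] chain]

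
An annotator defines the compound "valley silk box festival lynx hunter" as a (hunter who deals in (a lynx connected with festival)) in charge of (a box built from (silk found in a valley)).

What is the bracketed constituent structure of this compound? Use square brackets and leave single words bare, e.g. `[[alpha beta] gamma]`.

[[[valley silk] box] [[festival lynx] hunter]]

Overall it is a kind of hunter (specifically "festival lynx hunter"); the modifier is "valley silk box".
Inside "valley silk box": head "box", modifier "valley silk".
Inside "valley silk": head "silk", modifier "valley".
Inside "festival lynx hunter": head "hunter", modifier "festival lynx".
Inside "festival lynx": head "lynx", modifier "festival".
So the structure is [[[valley silk] box] [[festival lynx] hunter]].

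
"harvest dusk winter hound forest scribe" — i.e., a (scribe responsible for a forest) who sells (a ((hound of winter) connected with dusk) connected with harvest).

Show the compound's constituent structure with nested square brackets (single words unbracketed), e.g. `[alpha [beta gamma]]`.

[[harvest [dusk [winter hound]]] [forest scribe]]

Whole compound: head "scribe" (specifically "forest scribe"), modifier "harvest dusk winter hound".
Inside "harvest dusk winter hound": head "hound" (specifically "dusk winter hound"), modifier "harvest".
Inside "dusk winter hound": head "hound" (specifically "winter hound"), modifier "dusk".
Inside "winter hound": head "hound", modifier "winter".
Inside "forest scribe": head "scribe", modifier "forest".
Putting it together: [[harvest [dusk [winter hound]]] [forest scribe]].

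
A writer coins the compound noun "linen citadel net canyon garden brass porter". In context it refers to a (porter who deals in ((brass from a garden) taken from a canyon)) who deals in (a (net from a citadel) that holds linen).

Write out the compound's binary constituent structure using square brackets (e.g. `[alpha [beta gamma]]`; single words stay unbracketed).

Overall it is a kind of porter (specifically "canyon garden brass porter"); the modifier is "linen citadel net".
Inside "linen citadel net": head "net" (specifically "citadel net"), modifier "linen".
Inside "citadel net": head "net", modifier "citadel".
Inside "canyon garden brass porter": head "porter", modifier "canyon garden brass".
Inside "canyon garden brass": head "brass" (specifically "garden brass"), modifier "canyon".
Inside "garden brass": head "brass", modifier "garden".
So the structure is [[linen [citadel net]] [[canyon [garden brass]] porter]].

[[linen [citadel net]] [[canyon [garden brass]] porter]]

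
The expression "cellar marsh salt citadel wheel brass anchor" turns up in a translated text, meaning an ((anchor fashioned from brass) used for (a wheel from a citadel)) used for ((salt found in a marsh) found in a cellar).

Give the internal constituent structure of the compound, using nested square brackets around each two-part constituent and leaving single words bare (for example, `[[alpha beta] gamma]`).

[[cellar [marsh salt]] [[citadel wheel] [brass anchor]]]

Overall it is a kind of anchor (specifically "citadel wheel brass anchor"); the modifier is "cellar marsh salt".
Within "cellar marsh salt", the head is "salt" (specifically "marsh salt") and the modifier is "cellar".
Within "marsh salt", the head is "salt" and the modifier is "marsh".
Within "citadel wheel brass anchor", the head is "anchor" (specifically "brass anchor") and the modifier is "citadel wheel".
Within "citadel wheel", the head is "wheel" and the modifier is "citadel".
Within "brass anchor", the head is "anchor" and the modifier is "brass".
Putting it together: [[cellar [marsh salt]] [[citadel wheel] [brass anchor]]].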